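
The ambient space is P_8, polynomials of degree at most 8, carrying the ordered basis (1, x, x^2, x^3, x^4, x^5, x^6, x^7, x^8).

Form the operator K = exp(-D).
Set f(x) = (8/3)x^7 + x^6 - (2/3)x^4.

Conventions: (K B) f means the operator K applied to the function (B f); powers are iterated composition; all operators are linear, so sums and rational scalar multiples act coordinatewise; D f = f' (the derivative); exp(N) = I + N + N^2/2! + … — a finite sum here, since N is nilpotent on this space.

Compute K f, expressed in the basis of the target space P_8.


the result is g(x) = (8/3)x^7 - (53/3)x^6 + 50x^5 - 79x^4 + 76x^3 - 45x^2 + (46/3)x - 7/3

order-1 term: -(56/3)x^6 - 6x^5 + (8/3)x^3
order-2 term: 56x^5 + 15x^4 - 4x^2
order-3 term: -(280/3)x^4 - 20x^3 + (8/3)x
order-4 term: (280/3)x^3 + 15x^2 - 2/3
order-5 term: -56x^2 - 6x
order-6 term: (56/3)x + 1
order-7 term: -8/3
the series for exp(-D) f terminates at order 7
exp(-D) f = (8/3)x^7 - (53/3)x^6 + 50x^5 - 79x^4 + 76x^3 - 45x^2 + (46/3)x - 7/3


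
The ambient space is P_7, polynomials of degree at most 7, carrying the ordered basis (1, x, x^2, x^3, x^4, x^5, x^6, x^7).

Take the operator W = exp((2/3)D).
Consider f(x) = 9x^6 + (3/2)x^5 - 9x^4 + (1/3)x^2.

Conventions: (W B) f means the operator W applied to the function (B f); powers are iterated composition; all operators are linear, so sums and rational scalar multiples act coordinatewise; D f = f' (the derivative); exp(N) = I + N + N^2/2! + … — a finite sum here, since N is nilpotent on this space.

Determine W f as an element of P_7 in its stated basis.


order-1 term: 36x^5 + 5x^4 - 24x^3 + (4/9)x
order-2 term: 60x^4 + (20/3)x^3 - 24x^2 + 4/27
order-3 term: (160/3)x^3 + (40/9)x^2 - (32/3)x
order-4 term: (80/3)x^2 + (40/27)x - 16/9
order-5 term: (64/9)x + 16/81
order-6 term: 64/81
the series for exp((2/3)D) f terminates at order 6
exp((2/3)D) f = 9x^6 + (75/2)x^5 + 56x^4 + 36x^3 + (67/9)x^2 - (44/27)x - 52/81

g(x) = 9x^6 + (75/2)x^5 + 56x^4 + 36x^3 + (67/9)x^2 - (44/27)x - 52/81


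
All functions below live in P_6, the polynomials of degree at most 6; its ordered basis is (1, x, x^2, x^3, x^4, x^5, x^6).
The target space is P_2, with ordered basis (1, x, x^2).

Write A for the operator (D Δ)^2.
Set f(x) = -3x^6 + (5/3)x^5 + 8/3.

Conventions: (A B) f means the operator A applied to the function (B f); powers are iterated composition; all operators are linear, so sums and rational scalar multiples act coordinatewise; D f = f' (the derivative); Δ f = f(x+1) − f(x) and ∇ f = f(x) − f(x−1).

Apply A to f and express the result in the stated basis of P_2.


the result is g(x) = -1080x^2 - 1960x - 1060

Δ f = -18x^5 - (110/3)x^4 - (130/3)x^3 - (85/3)x^2 - (29/3)x - 4/3
D Δ f = -90x^4 - (440/3)x^3 - 130x^2 - (170/3)x - 29/3
Δ (D Δ) f = -360x^3 - 980x^2 - 1060x - 1270/3
D Δ (D Δ) f = -1080x^2 - 1960x - 1060


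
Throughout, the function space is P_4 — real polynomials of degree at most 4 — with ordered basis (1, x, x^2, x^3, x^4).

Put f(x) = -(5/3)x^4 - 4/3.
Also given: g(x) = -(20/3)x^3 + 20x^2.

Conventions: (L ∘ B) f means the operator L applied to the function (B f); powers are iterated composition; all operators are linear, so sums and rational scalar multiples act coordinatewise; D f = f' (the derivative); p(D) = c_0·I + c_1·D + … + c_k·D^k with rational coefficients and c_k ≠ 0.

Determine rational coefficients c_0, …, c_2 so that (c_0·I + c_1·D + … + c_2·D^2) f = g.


D^0 f = -(5/3)x^4 - 4/3
D^1 f = -(20/3)x^3
D^2 f = -20x^2
matching coefficients of g against c_0 f + c_1 Df + … from the top degree down determines the c_i
solution: c_0 = 0, c_1 = 1, c_2 = -1

c_0 = 0, c_1 = 1, c_2 = -1


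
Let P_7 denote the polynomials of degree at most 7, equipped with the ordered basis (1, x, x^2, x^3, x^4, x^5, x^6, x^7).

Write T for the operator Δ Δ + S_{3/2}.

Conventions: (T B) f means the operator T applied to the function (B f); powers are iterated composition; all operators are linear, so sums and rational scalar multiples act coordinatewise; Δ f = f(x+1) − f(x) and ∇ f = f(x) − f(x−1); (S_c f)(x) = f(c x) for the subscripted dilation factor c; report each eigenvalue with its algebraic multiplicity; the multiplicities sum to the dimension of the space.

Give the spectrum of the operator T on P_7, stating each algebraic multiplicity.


λ = 1 (multiplicity 1), λ = 3/2 (multiplicity 1), λ = 9/4 (multiplicity 1), λ = 27/8 (multiplicity 1), λ = 81/16 (multiplicity 1), λ = 243/32 (multiplicity 1), λ = 729/64 (multiplicity 1), λ = 2187/128 (multiplicity 1)

image of 1: 1
image of x: (3/2)x
image of x^2: (9/4)x^2 + 2
image of x^3: (27/8)x^3 + 6x + 6
image of x^4: (81/16)x^4 + 12x^2 + 24x + 14
image of x^5: (243/32)x^5 + 20x^3 + 60x^2 + 70x + 30
image of x^6: (729/64)x^6 + 30x^4 + 120x^3 + 210x^2 + 180x + 62
image of x^7: (2187/128)x^7 + 42x^5 + 210x^4 + 490x^3 + 630x^2 + 434x + 126
the matrix is upper triangular; its diagonal is (1, 3/2, 9/4, 27/8, 81/16, 243/32, 729/64, 2187/128)
for a triangular matrix the eigenvalues are the diagonal entries, with algebraic multiplicity their repetition count


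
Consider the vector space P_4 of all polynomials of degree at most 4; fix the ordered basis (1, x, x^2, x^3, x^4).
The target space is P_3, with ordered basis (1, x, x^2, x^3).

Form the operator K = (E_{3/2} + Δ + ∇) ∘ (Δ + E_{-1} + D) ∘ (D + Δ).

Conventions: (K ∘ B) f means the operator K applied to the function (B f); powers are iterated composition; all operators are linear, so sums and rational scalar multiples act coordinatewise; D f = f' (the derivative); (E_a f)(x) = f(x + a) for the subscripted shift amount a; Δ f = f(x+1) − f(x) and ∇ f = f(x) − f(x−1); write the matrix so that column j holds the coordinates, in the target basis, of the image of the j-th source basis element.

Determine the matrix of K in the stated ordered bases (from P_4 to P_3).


image of 1: 0
image of x: 2
image of x^2: 4x + 19
image of x^3: 6x^2 + 57x + 82
image of x^4: 8x^3 + 114x^2 + 328x + 703/2
each image's coordinates form column j of the matrix

the matrix is [[0, 2, 19, 82, 703/2]; [0, 0, 4, 57, 328]; [0, 0, 0, 6, 114]; [0, 0, 0, 0, 8]] (rows listed top to bottom)


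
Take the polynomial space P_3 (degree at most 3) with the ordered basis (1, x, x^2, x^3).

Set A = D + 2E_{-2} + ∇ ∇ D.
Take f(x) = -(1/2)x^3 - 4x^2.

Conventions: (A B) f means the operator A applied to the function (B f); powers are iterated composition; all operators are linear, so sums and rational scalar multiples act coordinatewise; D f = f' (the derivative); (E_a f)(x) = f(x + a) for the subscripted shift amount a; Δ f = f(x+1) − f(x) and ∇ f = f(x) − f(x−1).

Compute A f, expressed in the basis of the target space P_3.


D f = -(3/2)x^2 - 8x
E_{-2} f = -(1/2)x^3 - x^2 + 10x - 12
(2E_{-2}) f = -x^3 - 2x^2 + 20x - 24
D f = -(3/2)x^2 - 8x
∇ D f = -3x - 13/2
∇ ∇ D f = -3
(D + 2E_{-2} + ∇ ∇ D) f = -x^3 - (7/2)x^2 + 12x - 27

g(x) = -x^3 - (7/2)x^2 + 12x - 27


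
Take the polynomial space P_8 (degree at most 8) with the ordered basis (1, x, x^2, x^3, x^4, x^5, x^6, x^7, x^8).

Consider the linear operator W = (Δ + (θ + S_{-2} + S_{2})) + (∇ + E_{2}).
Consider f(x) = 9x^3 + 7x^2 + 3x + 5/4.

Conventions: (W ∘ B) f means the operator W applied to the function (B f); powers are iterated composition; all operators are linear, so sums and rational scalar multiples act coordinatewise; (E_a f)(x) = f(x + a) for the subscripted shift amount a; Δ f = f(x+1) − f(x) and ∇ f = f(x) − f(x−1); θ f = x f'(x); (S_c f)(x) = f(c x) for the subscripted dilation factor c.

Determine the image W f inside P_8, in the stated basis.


g(x) = 36x^3 + 185x^2 + 170x + 535/4

Δ f = 27x^2 + 41x + 19
θ f = 27x^3 + 14x^2 + 3x
S_{-2} f = -72x^3 + 28x^2 - 6x + 5/4
S_{2} f = 72x^3 + 28x^2 + 6x + 5/4
(θ + S_{-2} + S_{2}) f = 27x^3 + 70x^2 + 3x + 5/2
(Δ + (θ + S_{-2} + S_{2})) f = 27x^3 + 97x^2 + 44x + 43/2
∇ f = 27x^2 - 13x + 5
E_{2} f = 9x^3 + 61x^2 + 139x + 429/4
(∇ + E_{2}) f = 9x^3 + 88x^2 + 126x + 449/4
((Δ + (θ + S_{-2} + S_{2})) + (∇ + E_{2})) f = 36x^3 + 185x^2 + 170x + 535/4


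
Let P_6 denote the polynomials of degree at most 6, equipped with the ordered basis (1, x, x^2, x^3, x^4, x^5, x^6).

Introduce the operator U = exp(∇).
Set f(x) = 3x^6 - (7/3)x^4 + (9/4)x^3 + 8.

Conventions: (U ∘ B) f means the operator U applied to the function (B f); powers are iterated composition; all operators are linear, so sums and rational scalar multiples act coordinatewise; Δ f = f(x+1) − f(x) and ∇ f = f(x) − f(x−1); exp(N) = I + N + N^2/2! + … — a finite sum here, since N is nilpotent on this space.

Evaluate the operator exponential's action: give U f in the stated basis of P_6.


order-1 term: 18x^5 - 45x^4 + (152/3)x^3 - (97/4)x^2 + (23/12)x + 19/12
order-2 term: 45x^4 - 180x^3 + 301x^2 - (941/4)x + 839/12
order-3 term: 60x^3 - 270x^2 + (1322/3)x - 1015/4
order-4 term: 45x^2 - 180x + 578/3
order-5 term: 18x - 45
order-6 term: 3
the series for exp(∇) f terminates at order 6
exp(∇) f = 3x^6 + 18x^5 - (7/3)x^4 - (805/12)x^3 + (207/4)x^2 + (136/3)x - 283/12

g(x) = 3x^6 + 18x^5 - (7/3)x^4 - (805/12)x^3 + (207/4)x^2 + (136/3)x - 283/12


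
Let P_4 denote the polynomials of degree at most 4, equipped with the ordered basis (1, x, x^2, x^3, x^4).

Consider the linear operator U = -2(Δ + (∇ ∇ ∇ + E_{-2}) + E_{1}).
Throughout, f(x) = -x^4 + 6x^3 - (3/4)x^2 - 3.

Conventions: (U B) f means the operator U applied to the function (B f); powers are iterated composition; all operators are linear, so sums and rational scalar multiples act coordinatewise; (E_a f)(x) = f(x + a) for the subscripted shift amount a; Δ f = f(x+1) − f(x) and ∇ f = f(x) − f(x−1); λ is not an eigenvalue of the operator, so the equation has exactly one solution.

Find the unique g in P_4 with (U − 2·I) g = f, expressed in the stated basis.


the image equals g(x) = (1/6)x^4 - x^3 - (15/8)x^2 + 6x + 21/4

write g with unknown coordinates in the stated basis and equate coefficients in (U − 2·I) g = f
solving from the highest basis element down gives g = (1/6)x^4 - x^3 - (15/8)x^2 + 6x + 21/4
check: U g = -(2/3)x^4 + 4x^3 - (9/2)x^2 + 12x + 15/2
so U g − 2·g = -x^4 + 6x^3 - (3/4)x^2 - 3 = f ✓


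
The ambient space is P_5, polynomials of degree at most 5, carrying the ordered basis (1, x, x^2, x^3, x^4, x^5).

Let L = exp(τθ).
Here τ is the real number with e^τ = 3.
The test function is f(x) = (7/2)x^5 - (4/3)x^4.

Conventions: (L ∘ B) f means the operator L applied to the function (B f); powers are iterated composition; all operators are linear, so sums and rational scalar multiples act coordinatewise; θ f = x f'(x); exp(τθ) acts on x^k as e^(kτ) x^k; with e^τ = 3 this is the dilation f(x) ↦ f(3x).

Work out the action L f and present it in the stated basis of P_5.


exp(τθ) x^k = e^(kτ) x^k; with e^τ = 3 this sends x^k to 3^k x^k
x^4 ↦ 81 x^4
x^5 ↦ 243 x^5
applying this coordinatewise to f: exp(τθ) f = (1701/2)x^5 - 108x^4

the result is g(x) = (1701/2)x^5 - 108x^4


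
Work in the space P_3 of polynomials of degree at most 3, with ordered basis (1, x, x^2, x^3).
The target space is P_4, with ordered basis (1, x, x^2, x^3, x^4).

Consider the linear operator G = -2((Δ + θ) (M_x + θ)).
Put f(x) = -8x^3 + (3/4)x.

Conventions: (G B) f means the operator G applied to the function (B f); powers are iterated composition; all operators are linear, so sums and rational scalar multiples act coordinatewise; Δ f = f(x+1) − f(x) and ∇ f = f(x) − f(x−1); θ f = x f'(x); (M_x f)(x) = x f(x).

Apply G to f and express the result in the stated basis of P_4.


the image equals g(x) = 64x^4 + 208x^3 + 237x^2 + (407/2)x + 61

M_x f = -8x^4 + (3/4)x^2
θ f = -24x^3 + (3/4)x
(M_x + θ) f = -8x^4 - 24x^3 + (3/4)x^2 + (3/4)x
Δ (M_x + θ) f = -32x^3 - 120x^2 - (205/2)x - 61/2
θ (M_x + θ) f = -32x^4 - 72x^3 + (3/2)x^2 + (3/4)x
(Δ + θ) (M_x + θ) f = -32x^4 - 104x^3 - (237/2)x^2 - (407/4)x - 61/2
(-2((Δ + θ) (M_x + θ))) f = 64x^4 + 208x^3 + 237x^2 + (407/2)x + 61


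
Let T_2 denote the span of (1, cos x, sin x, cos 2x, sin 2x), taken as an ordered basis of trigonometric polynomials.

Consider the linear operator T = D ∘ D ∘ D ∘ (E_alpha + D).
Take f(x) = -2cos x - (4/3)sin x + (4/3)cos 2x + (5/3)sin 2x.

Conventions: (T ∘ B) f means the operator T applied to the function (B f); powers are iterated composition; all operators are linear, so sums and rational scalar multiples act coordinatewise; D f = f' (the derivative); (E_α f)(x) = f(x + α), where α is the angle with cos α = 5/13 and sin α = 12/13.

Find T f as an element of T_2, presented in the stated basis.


the result is g(x) = -(10/3)cos x - (10/3)sin x + (6472/169)cos 2x + (14512/507)sin 2x

E_alpha f = -2cos x + (4/3)sin x + (124/507)cos 2x - (1075/507)sin 2x
D f = -(4/3)cos x + 2sin x + (10/3)cos 2x - (8/3)sin 2x
(E_alpha + D) f = -(10/3)cos x + (10/3)sin x + (1814/507)cos 2x - (809/169)sin 2x
D (E_alpha + D) f = (10/3)cos x + (10/3)sin x - (1618/169)cos 2x - (3628/507)sin 2x
D D (E_alpha + D) f = (10/3)cos x - (10/3)sin x - (7256/507)cos 2x + (3236/169)sin 2x
D D D (E_alpha + D) f = -(10/3)cos x - (10/3)sin x + (6472/169)cos 2x + (14512/507)sin 2x


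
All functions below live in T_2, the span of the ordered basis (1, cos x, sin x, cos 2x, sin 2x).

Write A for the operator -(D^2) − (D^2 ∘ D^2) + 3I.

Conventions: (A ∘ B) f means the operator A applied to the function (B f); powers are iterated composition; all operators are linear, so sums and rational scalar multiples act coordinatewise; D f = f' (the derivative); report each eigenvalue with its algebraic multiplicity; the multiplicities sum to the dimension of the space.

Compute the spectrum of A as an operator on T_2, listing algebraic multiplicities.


image of 1: 3
image of cos x: 3cos x
image of sin x: 3sin x
image of cos 2x: -9cos 2x
image of sin 2x: -9sin 2x
the matrix is diagonal; its diagonal is (3, 3, 3, -9, -9)
for a triangular matrix the eigenvalues are the diagonal entries, with algebraic multiplicity their repetition count

λ = -9 (multiplicity 2), λ = 3 (multiplicity 3)


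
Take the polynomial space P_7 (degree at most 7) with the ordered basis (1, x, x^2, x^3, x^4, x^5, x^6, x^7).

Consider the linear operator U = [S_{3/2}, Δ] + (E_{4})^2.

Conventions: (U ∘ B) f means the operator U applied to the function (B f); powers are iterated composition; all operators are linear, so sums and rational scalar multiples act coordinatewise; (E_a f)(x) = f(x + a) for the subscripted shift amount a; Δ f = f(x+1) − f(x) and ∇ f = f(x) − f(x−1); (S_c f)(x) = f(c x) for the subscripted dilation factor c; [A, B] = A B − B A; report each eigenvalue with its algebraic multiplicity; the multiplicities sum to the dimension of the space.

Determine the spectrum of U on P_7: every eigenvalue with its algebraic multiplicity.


λ = 1 (multiplicity 8)

image of 1: 1
image of x: x + 15/2
image of x^2: x^2 + (29/2)x + 251/4
image of x^3: x^3 + (165/8)x^2 + (1491/8)x + 4077/8
image of x^4: x^4 + (101/4)x^3 + (2937/8)x^2 + (8135/4)x + 65471/16
image of x^5: x^5 + (875/32)x^4 + (9565/16)x^3 + (81065/16)x^2 + (654385/32)x + 1048365/32
image of x^6: x^6 + (807/32)x^5 + (55365/64)x^4 + (161275/16)x^3 + (3923385/64)x^2 + (6289557/32)x + 16776551/64
image of x^7: x^7 + (2065/128)x^6 + (146517/128)x^5 + (2239895/128)x^4 + (18288655/128)x^3 + (88040505/128)x^2 + (234867059/128)x + 268433397/128
the matrix is upper triangular; its diagonal is (1, 1, 1, 1, 1, 1, 1, 1)
for a triangular matrix the eigenvalues are the diagonal entries, with algebraic multiplicity their repetition count


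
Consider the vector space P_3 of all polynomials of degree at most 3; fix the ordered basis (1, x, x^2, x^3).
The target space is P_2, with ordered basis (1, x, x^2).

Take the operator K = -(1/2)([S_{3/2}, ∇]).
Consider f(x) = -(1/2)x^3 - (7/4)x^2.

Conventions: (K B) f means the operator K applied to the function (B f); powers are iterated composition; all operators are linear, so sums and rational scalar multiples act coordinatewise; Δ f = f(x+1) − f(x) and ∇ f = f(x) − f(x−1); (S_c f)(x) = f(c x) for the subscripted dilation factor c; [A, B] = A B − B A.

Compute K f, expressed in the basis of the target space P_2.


g(x) = -(27/32)x^2 + (3/32)x + 1/2

∇ f = -(3/2)x^2 - 2x + 5/4
S_{3/2} ∇ f = -(27/8)x^2 - 3x + 5/4
S_{3/2} f = -(27/16)x^3 - (63/16)x^2
∇ S_{3/2} f = -(81/16)x^2 - (45/16)x + 9/4
[S_{3/2}, ∇] f = (27/16)x^2 - (3/16)x - 1
(-(1/2)([S_{3/2}, ∇])) f = -(27/32)x^2 + (3/32)x + 1/2


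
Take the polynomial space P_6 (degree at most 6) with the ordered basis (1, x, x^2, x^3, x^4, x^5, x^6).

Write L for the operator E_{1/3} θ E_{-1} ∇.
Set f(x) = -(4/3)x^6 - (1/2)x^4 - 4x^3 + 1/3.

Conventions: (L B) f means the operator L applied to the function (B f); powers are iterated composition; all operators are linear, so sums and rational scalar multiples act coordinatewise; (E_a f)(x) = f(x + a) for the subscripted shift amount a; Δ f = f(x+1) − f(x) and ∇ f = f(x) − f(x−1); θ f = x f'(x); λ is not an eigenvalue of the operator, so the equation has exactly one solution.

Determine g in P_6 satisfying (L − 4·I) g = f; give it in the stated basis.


the result is g(x) = (1/3)x^6 + (5/2)x^5 + (43/24)x^4 - (1111/72)x^3 - (2543/432)x^2 + (18905/1296)x + 9359/1944

write g with unknown coordinates in the stated basis and equate coefficients in (L − 4·I) g = f
solving from the highest basis element down gives g = (1/3)x^6 + (5/2)x^5 + (43/24)x^4 - (1111/72)x^3 - (2543/432)x^2 + (18905/1296)x + 9359/1944
check: L g = 10x^5 + (20/3)x^4 - (1183/18)x^3 - (2543/108)x^2 + (18905/324)x + 9521/486
so L g − 4·g = -(4/3)x^6 - (1/2)x^4 - 4x^3 + 1/3 = f ✓


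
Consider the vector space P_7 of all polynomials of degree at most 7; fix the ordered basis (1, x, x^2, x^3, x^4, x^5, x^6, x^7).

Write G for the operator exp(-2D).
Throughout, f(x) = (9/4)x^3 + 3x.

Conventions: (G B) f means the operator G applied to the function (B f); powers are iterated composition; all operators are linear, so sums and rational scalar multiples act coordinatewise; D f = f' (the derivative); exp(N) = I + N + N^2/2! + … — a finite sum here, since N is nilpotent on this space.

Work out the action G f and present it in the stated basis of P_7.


order-1 term: -(27/2)x^2 - 6
order-2 term: 27x
order-3 term: -18
the series for exp(-2D) f terminates at order 3
exp(-2D) f = (9/4)x^3 - (27/2)x^2 + 30x - 24

the result is g(x) = (9/4)x^3 - (27/2)x^2 + 30x - 24


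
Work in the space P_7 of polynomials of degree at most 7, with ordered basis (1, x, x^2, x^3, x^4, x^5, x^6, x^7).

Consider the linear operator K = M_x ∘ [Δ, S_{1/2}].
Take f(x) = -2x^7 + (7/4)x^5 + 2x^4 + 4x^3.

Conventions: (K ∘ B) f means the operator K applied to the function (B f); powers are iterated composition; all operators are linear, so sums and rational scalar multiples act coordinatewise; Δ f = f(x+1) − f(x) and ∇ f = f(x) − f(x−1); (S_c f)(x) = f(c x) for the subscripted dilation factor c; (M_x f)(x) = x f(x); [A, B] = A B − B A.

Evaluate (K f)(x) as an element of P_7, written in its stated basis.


g(x) = (7/64)x^7 + (63/64)x^6 + (455/128)x^5 + (97/16)x^4 + (83/32)x^3 - (667/128)x^2 - (651/128)x

S_{1/2} f = -(1/64)x^7 + (7/128)x^5 + (1/8)x^4 + (1/2)x^3
Δ S_{1/2} f = -(7/64)x^6 - (21/64)x^5 - (35/128)x^4 + (1/2)x^3 + (79/32)x^2 + (277/128)x + 85/128
Δ f = -14x^6 - 42x^5 - (245/4)x^4 - (89/2)x^3 - (1/2)x^2 + (59/4)x + 23/4
S_{1/2} Δ f = -(7/32)x^6 - (21/16)x^5 - (245/64)x^4 - (89/16)x^3 - (1/8)x^2 + (59/8)x + 23/4
[Δ, S_{1/2}] f = (7/64)x^6 + (63/64)x^5 + (455/128)x^4 + (97/16)x^3 + (83/32)x^2 - (667/128)x - 651/128
M_x [Δ, S_{1/2}] f = (7/64)x^7 + (63/64)x^6 + (455/128)x^5 + (97/16)x^4 + (83/32)x^3 - (667/128)x^2 - (651/128)x


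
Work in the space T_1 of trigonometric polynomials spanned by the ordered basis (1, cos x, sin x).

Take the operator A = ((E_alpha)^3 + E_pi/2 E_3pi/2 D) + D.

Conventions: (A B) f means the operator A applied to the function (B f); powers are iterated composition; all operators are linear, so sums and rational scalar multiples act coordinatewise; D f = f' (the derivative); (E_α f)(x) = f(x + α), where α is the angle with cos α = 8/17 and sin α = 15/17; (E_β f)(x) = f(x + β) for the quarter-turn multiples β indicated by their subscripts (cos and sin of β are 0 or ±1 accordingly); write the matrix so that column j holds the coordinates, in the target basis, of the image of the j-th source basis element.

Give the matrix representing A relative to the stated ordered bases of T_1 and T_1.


the matrix is [[1, 0, 0]; [0, -4888/4913, 9331/4913]; [0, -9331/4913, -4888/4913]] (rows listed top to bottom)

image of 1: 1
image of cos x: -(4888/4913)cos x - (9331/4913)sin x
image of sin x: (9331/4913)cos x - (4888/4913)sin x
each image's coordinates form column j of the matrix


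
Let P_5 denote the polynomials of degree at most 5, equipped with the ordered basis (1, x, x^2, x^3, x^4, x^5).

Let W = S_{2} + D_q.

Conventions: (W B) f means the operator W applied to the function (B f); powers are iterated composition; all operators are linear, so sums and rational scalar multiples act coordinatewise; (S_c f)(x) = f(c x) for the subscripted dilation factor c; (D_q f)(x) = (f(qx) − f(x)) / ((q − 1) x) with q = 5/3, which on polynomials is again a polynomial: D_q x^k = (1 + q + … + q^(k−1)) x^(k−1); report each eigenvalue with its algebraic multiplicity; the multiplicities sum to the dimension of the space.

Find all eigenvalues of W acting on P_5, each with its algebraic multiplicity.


image of 1: 1
image of x: 2x + 1
image of x^2: 4x^2 + (8/3)x
image of x^3: 8x^3 + (49/9)x^2
image of x^4: 16x^4 + (272/27)x^3
image of x^5: 32x^5 + (1441/81)x^4
the matrix is upper triangular; its diagonal is (1, 2, 4, 8, 16, 32)
for a triangular matrix the eigenvalues are the diagonal entries, with algebraic multiplicity their repetition count

λ = 1 (multiplicity 1), λ = 2 (multiplicity 1), λ = 4 (multiplicity 1), λ = 8 (multiplicity 1), λ = 16 (multiplicity 1), λ = 32 (multiplicity 1)


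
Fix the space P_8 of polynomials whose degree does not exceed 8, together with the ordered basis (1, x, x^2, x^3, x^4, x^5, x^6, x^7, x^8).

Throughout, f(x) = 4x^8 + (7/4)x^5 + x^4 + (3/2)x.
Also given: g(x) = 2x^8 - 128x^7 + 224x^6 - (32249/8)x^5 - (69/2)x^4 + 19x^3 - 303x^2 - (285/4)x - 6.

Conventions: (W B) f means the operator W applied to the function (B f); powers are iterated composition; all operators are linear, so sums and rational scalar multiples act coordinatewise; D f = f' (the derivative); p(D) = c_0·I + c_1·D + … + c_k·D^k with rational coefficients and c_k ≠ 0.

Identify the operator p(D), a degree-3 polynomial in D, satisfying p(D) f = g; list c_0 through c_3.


D^0 f = 4x^8 + (7/4)x^5 + x^4 + (3/2)x
D^1 f = 32x^7 + (35/4)x^4 + 4x^3 + 3/2
D^2 f = 224x^6 + 35x^3 + 12x^2
D^3 f = 1344x^5 + 105x^2 + 24x
matching coefficients of g against c_0 f + c_1 Df + … from the top degree down determines the c_i
solution: c_0 = 1/2, c_1 = -4, c_2 = 1, c_3 = -3

p(D) = (1/2)·I − 4·D + D^2 − 3·D^3, i.e. c_0 = 1/2, c_1 = -4, c_2 = 1, c_3 = -3


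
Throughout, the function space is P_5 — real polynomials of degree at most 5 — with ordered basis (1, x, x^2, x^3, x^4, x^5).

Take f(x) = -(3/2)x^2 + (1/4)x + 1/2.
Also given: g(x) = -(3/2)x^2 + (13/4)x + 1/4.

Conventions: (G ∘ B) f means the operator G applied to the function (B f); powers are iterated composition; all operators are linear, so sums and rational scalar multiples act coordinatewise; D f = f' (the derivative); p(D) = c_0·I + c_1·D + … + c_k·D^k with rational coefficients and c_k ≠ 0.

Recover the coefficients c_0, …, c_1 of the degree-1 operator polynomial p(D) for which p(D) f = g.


c_0 = 1, c_1 = -1

D^0 f = -(3/2)x^2 + (1/4)x + 1/2
D^1 f = -3x + 1/4
matching coefficients of g against c_0 f + c_1 Df + … from the top degree down determines the c_i
solution: c_0 = 1, c_1 = -1


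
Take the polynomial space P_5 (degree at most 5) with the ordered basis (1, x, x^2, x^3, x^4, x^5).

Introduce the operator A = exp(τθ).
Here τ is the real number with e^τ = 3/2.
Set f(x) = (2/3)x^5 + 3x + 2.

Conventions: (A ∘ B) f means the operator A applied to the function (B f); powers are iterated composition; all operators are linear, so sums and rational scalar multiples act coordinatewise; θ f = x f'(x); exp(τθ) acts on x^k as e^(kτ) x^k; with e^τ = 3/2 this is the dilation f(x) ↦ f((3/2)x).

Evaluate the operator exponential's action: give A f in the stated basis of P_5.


exp(τθ) x^k = e^(kτ) x^k; with e^τ = 3/2 this sends x^k to (3/2)^k x^k
x ↦ 3/2 x
x^5 ↦ 243/32 x^5
applying this coordinatewise to f: exp(τθ) f = (81/16)x^5 + (9/2)x + 2

the result is g(x) = (81/16)x^5 + (9/2)x + 2


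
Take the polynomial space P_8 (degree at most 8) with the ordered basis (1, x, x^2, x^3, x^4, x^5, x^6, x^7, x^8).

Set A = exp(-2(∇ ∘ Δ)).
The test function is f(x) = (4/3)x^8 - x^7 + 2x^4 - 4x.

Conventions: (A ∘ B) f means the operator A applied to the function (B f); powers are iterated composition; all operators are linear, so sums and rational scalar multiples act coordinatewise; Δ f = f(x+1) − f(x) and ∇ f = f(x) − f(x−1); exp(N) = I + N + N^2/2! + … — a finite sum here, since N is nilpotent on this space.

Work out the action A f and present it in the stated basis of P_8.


g(x) = (4/3)x^8 - x^7 - (448/3)x^6 + 84x^5 + (12326/3)x^4 - 1540x^3 - (81232/3)x^2 + 5064x + 58040/3

order-1 term: -(448/3)x^6 + 84x^5 - (1120/3)x^4 + 140x^3 - (592/3)x^2 + 28x - 40/3
order-2 term: 4480x^4 - 1680x^3 + 8960x^2 - 1680x + 1440
order-3 term: -35840x^2 + 6720x - 17920
order-4 term: 35840
the series for exp(-2(∇ ∘ Δ)) f terminates at order 4
exp(-2(∇ ∘ Δ)) f = (4/3)x^8 - x^7 - (448/3)x^6 + 84x^5 + (12326/3)x^4 - 1540x^3 - (81232/3)x^2 + 5064x + 58040/3


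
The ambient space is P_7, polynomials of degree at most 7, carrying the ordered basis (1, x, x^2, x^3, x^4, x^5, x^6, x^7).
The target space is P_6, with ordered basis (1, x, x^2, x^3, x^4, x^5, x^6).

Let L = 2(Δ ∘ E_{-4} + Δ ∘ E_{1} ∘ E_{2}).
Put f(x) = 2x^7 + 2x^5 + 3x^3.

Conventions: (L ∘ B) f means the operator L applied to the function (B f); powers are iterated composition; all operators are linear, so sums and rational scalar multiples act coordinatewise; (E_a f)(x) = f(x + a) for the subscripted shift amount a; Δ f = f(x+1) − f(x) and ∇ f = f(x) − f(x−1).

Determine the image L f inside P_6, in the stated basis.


E_{-4} f = 2x^7 - 56x^6 + 674x^5 - 4520x^4 + 18243x^3 - 44324x^2 + 60048x - 35008
Δ E_{-4} f = 14x^6 - 294x^5 + 2600x^4 - 12390x^3 + 33551x^2 - 48951x + 30067
E_{2} f = 2x^7 + 28x^6 + 170x^5 + 580x^4 + 1203x^3 + 1522x^2 + 1092x + 344
E_{1} E_{2} f = 2x^7 + 42x^6 + 380x^5 + 1920x^4 + 5853x^3 + 10773x^2 + 11097x + 4941
Δ E_{1} E_{2} f = 14x^6 + 294x^5 + 2600x^4 + 12390x^3 + 33551x^2 + 48951x + 30067
(Δ ∘ E_{-4} + Δ ∘ E_{1} ∘ E_{2}) f = 28x^6 + 5200x^4 + 67102x^2 + 60134
(2(Δ ∘ E_{-4} + Δ ∘ E_{1} ∘ E_{2})) f = 56x^6 + 10400x^4 + 134204x^2 + 120268

the result is g(x) = 56x^6 + 10400x^4 + 134204x^2 + 120268


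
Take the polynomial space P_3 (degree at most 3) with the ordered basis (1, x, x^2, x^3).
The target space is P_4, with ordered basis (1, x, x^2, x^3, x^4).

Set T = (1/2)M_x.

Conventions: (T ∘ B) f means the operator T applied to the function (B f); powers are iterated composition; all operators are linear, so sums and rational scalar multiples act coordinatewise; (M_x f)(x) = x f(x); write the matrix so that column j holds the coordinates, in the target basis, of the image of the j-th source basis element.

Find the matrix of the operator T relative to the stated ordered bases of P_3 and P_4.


image of 1: (1/2)x
image of x: (1/2)x^2
image of x^2: (1/2)x^3
image of x^3: (1/2)x^4
each image's coordinates form column j of the matrix

the matrix is [[0, 0, 0, 0]; [1/2, 0, 0, 0]; [0, 1/2, 0, 0]; [0, 0, 1/2, 0]; [0, 0, 0, 1/2]] (rows listed top to bottom)


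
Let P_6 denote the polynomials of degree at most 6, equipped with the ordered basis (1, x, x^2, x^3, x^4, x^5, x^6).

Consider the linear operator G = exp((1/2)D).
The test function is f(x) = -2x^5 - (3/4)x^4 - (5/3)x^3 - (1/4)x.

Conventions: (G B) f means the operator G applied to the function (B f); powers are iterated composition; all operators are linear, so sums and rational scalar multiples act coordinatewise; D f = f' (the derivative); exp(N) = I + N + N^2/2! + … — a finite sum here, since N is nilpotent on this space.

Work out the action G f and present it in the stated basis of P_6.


order-1 term: -5x^4 - (3/2)x^3 - (5/2)x^2 - 1/8
order-2 term: -5x^3 - (9/8)x^2 - (5/4)x
order-3 term: -(5/2)x^2 - (3/8)x - 5/24
order-4 term: -(5/8)x - 3/64
order-5 term: -1/16
the series for exp((1/2)D) f terminates at order 5
exp((1/2)D) f = -2x^5 - (23/4)x^4 - (49/6)x^3 - (49/8)x^2 - (5/2)x - 85/192

g(x) = -2x^5 - (23/4)x^4 - (49/6)x^3 - (49/8)x^2 - (5/2)x - 85/192


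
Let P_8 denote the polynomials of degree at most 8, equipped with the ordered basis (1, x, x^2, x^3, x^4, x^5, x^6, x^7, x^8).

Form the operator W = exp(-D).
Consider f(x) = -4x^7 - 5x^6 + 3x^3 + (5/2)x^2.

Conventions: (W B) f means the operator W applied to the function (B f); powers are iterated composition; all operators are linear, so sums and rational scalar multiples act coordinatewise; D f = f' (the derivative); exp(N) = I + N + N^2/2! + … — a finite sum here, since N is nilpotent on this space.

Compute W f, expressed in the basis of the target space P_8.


g(x) = -4x^7 + 23x^6 - 54x^5 + 65x^4 - 37x^3 + (5/2)x^2 + 6x - 3/2

order-1 term: 28x^6 + 30x^5 - 9x^2 - 5x
order-2 term: -84x^5 - 75x^4 + 9x + 5/2
order-3 term: 140x^4 + 100x^3 - 3
order-4 term: -140x^3 - 75x^2
order-5 term: 84x^2 + 30x
order-6 term: -28x - 5
order-7 term: 4
the series for exp(-D) f terminates at order 7
exp(-D) f = -4x^7 + 23x^6 - 54x^5 + 65x^4 - 37x^3 + (5/2)x^2 + 6x - 3/2


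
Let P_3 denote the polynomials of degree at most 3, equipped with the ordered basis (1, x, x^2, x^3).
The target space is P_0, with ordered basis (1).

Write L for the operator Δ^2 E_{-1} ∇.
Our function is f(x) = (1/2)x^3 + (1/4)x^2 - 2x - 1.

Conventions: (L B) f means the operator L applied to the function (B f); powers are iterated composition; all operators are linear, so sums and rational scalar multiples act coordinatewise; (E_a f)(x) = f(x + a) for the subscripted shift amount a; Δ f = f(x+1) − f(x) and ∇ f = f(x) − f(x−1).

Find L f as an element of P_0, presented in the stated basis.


∇ f = (3/2)x^2 - x - 7/4
E_{-1} ∇ f = (3/2)x^2 - 4x + 3/4
Δ E_{-1} ∇ f = 3x - 5/2
Δ Δ E_{-1} ∇ f = 3

g(x) = 3


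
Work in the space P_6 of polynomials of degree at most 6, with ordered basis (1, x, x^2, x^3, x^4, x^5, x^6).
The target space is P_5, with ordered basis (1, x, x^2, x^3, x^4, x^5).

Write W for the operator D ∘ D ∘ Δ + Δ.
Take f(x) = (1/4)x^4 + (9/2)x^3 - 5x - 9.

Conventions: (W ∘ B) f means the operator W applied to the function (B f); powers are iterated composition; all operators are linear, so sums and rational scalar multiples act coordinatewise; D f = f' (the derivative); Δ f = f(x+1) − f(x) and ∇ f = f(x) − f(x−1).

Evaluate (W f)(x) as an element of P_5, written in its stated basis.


Δ f = x^3 + 15x^2 + (29/2)x - 1/4
D Δ f = 3x^2 + 30x + 29/2
D D Δ f = 6x + 30
Δ f = x^3 + 15x^2 + (29/2)x - 1/4
(D ∘ D ∘ Δ + Δ) f = x^3 + 15x^2 + (41/2)x + 119/4

the result is g(x) = x^3 + 15x^2 + (41/2)x + 119/4


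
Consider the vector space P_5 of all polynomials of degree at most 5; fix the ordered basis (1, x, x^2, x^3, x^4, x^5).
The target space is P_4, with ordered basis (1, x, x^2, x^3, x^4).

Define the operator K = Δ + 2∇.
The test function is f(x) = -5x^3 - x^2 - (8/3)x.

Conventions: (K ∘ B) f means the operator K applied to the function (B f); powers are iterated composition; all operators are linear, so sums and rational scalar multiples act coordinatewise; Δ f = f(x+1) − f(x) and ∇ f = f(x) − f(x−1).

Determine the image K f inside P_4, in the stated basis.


the image equals g(x) = -45x^2 + 9x - 22

Δ f = -15x^2 - 17x - 26/3
∇ f = -15x^2 + 13x - 20/3
(2∇) f = -30x^2 + 26x - 40/3
(Δ + 2∇) f = -45x^2 + 9x - 22


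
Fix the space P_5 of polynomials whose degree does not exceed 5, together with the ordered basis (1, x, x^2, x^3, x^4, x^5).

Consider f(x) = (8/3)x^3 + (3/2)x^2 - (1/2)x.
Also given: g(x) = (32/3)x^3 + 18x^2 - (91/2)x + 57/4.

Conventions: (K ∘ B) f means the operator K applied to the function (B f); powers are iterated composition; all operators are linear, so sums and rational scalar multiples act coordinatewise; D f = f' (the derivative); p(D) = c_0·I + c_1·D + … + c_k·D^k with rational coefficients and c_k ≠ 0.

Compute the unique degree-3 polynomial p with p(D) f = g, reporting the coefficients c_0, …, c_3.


c_0 = 4, c_1 = 3/2, c_2 = -3, c_3 = 3/2

D^0 f = (8/3)x^3 + (3/2)x^2 - (1/2)x
D^1 f = 8x^2 + 3x - 1/2
D^2 f = 16x + 3
D^3 f = 16
matching coefficients of g against c_0 f + c_1 Df + … from the top degree down determines the c_i
solution: c_0 = 4, c_1 = 3/2, c_2 = -3, c_3 = 3/2


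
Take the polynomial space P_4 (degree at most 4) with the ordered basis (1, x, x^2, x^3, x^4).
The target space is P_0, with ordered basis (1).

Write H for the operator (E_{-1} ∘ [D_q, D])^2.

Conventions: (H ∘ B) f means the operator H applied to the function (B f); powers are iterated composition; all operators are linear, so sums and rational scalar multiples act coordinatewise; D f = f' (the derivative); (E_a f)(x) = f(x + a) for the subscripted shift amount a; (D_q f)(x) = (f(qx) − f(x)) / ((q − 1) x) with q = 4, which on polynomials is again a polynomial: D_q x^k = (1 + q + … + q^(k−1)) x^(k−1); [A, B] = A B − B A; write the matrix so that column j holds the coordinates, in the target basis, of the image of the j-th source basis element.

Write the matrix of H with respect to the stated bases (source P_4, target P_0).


image of 1: 0
image of x: 0
image of x^2: 0
image of x^3: 0
image of x^4: 513
each image's coordinates form column j of the matrix

the matrix is [[0, 0, 0, 0, 513]] (rows listed top to bottom)


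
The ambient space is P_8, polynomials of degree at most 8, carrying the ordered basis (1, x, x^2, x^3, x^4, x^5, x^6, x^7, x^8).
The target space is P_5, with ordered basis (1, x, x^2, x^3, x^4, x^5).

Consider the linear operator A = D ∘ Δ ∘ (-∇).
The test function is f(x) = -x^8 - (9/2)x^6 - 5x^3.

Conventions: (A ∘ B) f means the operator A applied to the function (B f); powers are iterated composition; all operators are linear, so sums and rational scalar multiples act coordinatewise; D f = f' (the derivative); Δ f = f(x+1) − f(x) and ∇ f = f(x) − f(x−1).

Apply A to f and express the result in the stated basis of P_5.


the result is g(x) = 336x^5 + 1100x^3 + 382x + 30

∇ f = -8x^7 + 28x^6 - 83x^5 + (275/2)x^4 - 146x^3 + (161/2)x^2 - 20x + 1/2
(-∇) f = 8x^7 - 28x^6 + 83x^5 - (275/2)x^4 + 146x^3 - (161/2)x^2 + 20x - 1/2
Δ (-∇) f = 56x^6 + 275x^4 + 191x^2 + 30x + 11
D Δ (-∇) f = 336x^5 + 1100x^3 + 382x + 30


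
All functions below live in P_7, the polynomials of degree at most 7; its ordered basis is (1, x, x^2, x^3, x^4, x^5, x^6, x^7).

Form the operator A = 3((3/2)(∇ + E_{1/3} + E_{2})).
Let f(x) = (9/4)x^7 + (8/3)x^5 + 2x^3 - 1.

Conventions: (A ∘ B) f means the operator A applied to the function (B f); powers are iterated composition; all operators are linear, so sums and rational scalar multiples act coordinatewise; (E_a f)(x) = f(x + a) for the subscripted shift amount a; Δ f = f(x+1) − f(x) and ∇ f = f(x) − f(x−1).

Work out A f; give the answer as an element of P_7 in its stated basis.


∇ f = (63/4)x^6 - (189/4)x^5 + (1105/12)x^4 - (1265/12)x^3 + (959/12)x^2 - (421/12)x + 83/12
E_{1/3} f = (9/4)x^7 + (21/4)x^6 + (95/12)x^5 + (265/36)x^4 + (641/108)x^3 + (1031/324)x^2 + (829/972)x - 2665/2916
E_{2} f = (9/4)x^7 + (63/2)x^6 + (575/3)x^5 + (1970/3)x^4 + (4106/3)x^3 + (5212/3)x^2 + (3736/3)x + 1165/3
(∇ + E_{1/3} + E_{2}) f = (9/2)x^7 + (105/2)x^6 + (457/3)x^5 + (6805/9)x^4 + (34268/27)x^3 + (147455/81)x^2 + (294298/243)x + 287471/729
((3/2)(∇ + E_{1/3} + E_{2})) f = (27/4)x^7 + (315/4)x^6 + (457/2)x^5 + (6805/6)x^4 + (17134/9)x^3 + (147455/54)x^2 + (147149/81)x + 287471/486
(3((3/2)(∇ + E_{1/3} + E_{2}))) f = (81/4)x^7 + (945/4)x^6 + (1371/2)x^5 + (6805/2)x^4 + (17134/3)x^3 + (147455/18)x^2 + (147149/27)x + 287471/162

the image equals g(x) = (81/4)x^7 + (945/4)x^6 + (1371/2)x^5 + (6805/2)x^4 + (17134/3)x^3 + (147455/18)x^2 + (147149/27)x + 287471/162


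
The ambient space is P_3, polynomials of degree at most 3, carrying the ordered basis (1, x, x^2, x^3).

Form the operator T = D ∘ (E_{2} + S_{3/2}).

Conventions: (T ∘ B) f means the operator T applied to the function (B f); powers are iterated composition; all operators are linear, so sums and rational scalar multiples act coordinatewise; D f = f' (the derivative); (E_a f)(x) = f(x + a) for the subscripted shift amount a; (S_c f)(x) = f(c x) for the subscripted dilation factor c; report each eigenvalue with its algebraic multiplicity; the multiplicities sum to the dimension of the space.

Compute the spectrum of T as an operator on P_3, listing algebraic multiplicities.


image of 1: 0
image of x: 5/2
image of x^2: (13/2)x + 4
image of x^3: (105/8)x^2 + 12x + 12
the matrix is upper triangular; its diagonal is (0, 0, 0, 0)
for a triangular matrix the eigenvalues are the diagonal entries, with algebraic multiplicity their repetition count

λ = 0 (multiplicity 4)


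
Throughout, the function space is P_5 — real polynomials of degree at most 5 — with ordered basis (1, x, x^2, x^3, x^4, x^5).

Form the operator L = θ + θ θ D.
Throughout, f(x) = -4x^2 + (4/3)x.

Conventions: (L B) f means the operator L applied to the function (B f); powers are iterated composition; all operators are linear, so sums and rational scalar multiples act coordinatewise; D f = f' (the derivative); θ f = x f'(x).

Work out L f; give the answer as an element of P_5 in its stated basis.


θ f = -8x^2 + (4/3)x
D f = -8x + 4/3
θ D f = -8x
θ θ D f = -8x
(θ + θ θ D) f = -8x^2 - (20/3)x

the result is g(x) = -8x^2 - (20/3)x


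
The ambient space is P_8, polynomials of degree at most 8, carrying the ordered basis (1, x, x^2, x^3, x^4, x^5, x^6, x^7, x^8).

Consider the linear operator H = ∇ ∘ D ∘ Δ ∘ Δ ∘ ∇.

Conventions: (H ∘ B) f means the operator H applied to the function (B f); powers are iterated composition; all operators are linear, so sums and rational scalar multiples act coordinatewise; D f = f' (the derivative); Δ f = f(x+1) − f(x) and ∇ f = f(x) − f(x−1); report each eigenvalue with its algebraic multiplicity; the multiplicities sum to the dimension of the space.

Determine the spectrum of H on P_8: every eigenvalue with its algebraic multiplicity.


λ = 0 (multiplicity 9)

image of 1: 0
image of x: 0
image of x^2: 0
image of x^3: 0
image of x^4: 0
image of x^5: 120
image of x^6: 720x
image of x^7: 2520x^2 + 840
image of x^8: 6720x^3 + 6720x
the matrix is upper triangular; its diagonal is (0, 0, 0, 0, 0, 0, 0, 0, 0)
for a triangular matrix the eigenvalues are the diagonal entries, with algebraic multiplicity their repetition count


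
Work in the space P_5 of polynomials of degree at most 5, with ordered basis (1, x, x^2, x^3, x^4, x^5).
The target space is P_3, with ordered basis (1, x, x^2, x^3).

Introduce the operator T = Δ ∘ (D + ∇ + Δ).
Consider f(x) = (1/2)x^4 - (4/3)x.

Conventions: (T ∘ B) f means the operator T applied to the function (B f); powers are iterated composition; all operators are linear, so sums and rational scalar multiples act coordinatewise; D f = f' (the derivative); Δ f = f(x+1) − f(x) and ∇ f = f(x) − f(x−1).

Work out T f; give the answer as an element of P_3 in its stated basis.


g(x) = 18x^2 + 18x + 10

D f = 2x^3 - 4/3
∇ f = 2x^3 - 3x^2 + 2x - 11/6
Δ f = 2x^3 + 3x^2 + 2x - 5/6
(D + ∇ + Δ) f = 6x^3 + 4x - 4
Δ (D + ∇ + Δ) f = 18x^2 + 18x + 10
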